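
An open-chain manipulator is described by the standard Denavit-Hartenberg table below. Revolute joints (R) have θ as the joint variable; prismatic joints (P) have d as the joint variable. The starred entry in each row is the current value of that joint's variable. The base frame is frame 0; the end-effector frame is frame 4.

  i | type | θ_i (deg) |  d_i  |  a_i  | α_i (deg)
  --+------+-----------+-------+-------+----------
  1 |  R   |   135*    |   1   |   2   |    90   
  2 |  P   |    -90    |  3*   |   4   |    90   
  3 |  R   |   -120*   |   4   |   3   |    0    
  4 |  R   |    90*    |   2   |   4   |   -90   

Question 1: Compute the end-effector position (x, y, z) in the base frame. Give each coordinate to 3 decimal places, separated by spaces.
1.698 -3.958 -4.964

after link 1: o_1 = (-1.4142, 1.4142, 1.0000)
after link 2: o_2 = (0.7071, 3.5355, -3.0000)
after link 3: o_3 = (1.6984, -1.1300, -1.5000)
after link 4: o_4 = (1.6984, -3.9584, -4.9641)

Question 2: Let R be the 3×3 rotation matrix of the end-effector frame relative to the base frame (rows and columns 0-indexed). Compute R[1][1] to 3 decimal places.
0.707

End-effector y-axis (col 1 of R) = (-0.7071,0.7071,0.0000)
R[1][1] = 0.7071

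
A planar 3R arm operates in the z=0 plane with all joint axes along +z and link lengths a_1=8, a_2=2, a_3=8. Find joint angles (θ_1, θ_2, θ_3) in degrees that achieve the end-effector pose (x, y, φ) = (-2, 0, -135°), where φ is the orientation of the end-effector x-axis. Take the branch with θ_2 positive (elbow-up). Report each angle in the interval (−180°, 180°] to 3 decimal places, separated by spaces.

45.000 135.000 45.000

wrist centre = target − a_3·(cos φ, sin φ) = (3.6569, 5.6569)
cos θ_2 = (45.3726−8²−2²)/(2·8·2) = -0.7071; θ_2 = 135.0000° (elbow-up)
β = atan2(5.6569,3.6569) = 57.1195°; ψ = atan2(1.4142,6.5858) = 12.1195°
θ_1 = β − ψ = 45.0000°
θ_3 = φ − θ_1 − θ_2 = 45.0000° (wrapped to (-180°,180°])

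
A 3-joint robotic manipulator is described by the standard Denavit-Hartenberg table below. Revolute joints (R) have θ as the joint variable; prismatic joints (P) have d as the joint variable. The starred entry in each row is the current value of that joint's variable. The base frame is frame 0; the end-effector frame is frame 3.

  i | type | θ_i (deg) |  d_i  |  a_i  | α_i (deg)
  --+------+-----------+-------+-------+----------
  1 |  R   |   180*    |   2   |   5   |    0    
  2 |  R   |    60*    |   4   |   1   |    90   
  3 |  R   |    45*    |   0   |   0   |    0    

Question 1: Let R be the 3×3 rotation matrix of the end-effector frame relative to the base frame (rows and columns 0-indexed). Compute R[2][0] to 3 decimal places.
End-effector x-axis (col 0 of R) = (-0.3536,-0.6124,0.7071)
R[2][0] = 0.7071

0.707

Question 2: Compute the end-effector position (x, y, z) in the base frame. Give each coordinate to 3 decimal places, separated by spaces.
-5.500 -0.866 6.000

after link 1: o_1 = (-5.0000, 0.0000, 2.0000)
after link 2: o_2 = (-5.5000, -0.8660, 6.0000)
after link 3: o_3 = (-5.5000, -0.8660, 6.0000)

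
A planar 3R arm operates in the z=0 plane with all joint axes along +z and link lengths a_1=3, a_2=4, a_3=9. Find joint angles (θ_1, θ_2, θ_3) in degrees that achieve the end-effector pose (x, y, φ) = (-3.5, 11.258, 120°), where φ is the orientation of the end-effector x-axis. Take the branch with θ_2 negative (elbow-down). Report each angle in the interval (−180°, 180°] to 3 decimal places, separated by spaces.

wrist centre = target − a_3·(cos φ, sin φ) = (1.0000, 3.4638)
cos θ_2 = (12.9977−3²−4²)/(2·3·4) = -0.5001; θ_2 = -120.0063° (elbow-down)
β = atan2(3.4638,1.0000) = 73.8964°; ψ = atan2(-3.4639,0.9996) = -73.9027°
θ_1 = β − ψ = 147.7992°
θ_3 = φ − θ_1 − θ_2 = 92.2071° (wrapped to (-180°,180°])

147.799 -120.006 92.207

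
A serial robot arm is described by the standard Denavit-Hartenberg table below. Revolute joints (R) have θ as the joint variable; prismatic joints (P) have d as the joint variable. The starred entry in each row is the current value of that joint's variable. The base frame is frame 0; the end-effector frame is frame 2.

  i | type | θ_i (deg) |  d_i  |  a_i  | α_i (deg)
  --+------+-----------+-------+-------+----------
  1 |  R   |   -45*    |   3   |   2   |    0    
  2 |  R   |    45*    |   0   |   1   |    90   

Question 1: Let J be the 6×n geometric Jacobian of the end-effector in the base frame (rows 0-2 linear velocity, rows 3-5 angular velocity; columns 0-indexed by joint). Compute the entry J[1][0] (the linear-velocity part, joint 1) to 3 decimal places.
2.414

axis z_0 = ẑ; lever o_n−o_0 = (2.4142,-1.4142,3.0000)
cross product → J_v[:, 0] = (1.4142,2.4142,-0.0000)
J_ω[:, 0] = z_0
entry J[1][0] = 2.4142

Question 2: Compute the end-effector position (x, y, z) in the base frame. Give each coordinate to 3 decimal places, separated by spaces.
2.414 -1.414 3.000

after link 1: o_1 = (1.4142, -1.4142, 3.0000)
after link 2: o_2 = (2.4142, -1.4142, 3.0000)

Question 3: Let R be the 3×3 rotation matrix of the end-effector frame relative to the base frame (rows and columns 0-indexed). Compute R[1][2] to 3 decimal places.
-1.000

End-effector z-axis (col 2 of R) = (0.0000,-1.0000,0.0000)
R[1][2] = -1.0000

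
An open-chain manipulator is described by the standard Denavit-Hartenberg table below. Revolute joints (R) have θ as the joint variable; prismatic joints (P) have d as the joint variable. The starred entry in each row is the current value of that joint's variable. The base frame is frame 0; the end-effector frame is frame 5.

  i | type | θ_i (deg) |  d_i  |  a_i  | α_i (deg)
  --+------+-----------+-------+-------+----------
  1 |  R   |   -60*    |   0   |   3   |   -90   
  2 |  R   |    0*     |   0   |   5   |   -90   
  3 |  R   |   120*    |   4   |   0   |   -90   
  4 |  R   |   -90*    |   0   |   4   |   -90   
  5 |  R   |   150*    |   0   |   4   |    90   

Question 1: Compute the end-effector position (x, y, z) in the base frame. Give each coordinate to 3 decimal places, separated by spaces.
after link 1: o_1 = (1.5000, -2.5981, 0.0000)
after link 2: o_2 = (4.0000, -6.9282, 0.0000)
after link 3: o_3 = (4.0000, -6.9282, -4.0000)
after link 4: o_4 = (4.0000, -6.9282, -8.0000)
after link 5: o_5 = (4.0000, -8.9282, -4.5359)

4.000 -8.928 -4.536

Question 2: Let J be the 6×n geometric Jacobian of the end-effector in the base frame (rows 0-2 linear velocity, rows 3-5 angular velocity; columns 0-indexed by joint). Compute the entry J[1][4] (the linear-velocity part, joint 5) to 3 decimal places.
3.464

axis z_4 = (-1.0000,-0.0000,-0.0000); lever o_n−o_4 = (0.0000,-2.0000,3.4641)
cross product → J_v[:, 4] = (-0.0000,3.4641,2.0000)
J_ω[:, 4] = z_4
entry J[1][4] = 3.4641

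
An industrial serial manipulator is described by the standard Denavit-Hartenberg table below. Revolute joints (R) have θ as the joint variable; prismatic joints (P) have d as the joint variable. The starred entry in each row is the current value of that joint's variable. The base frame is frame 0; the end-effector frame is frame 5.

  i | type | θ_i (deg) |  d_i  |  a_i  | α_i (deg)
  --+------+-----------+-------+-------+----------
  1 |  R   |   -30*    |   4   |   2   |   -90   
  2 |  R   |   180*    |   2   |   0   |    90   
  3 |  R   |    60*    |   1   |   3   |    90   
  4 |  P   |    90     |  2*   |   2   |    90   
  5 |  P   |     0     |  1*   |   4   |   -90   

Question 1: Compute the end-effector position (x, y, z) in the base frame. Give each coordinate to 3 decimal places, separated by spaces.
0.732 4.732 -3.000

after link 1: o_1 = (1.7321, -1.0000, 4.0000)
after link 2: o_2 = (2.7321, 0.7321, 4.0000)
after link 3: o_3 = (2.7321, 3.7321, 3.0000)
after link 4: o_4 = (0.7321, 3.7321, 1.0000)
after link 5: o_5 = (0.7321, 4.7321, -3.0000)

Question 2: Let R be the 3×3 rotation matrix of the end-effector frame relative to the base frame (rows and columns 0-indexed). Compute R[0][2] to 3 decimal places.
-1.000

End-effector z-axis (col 2 of R) = (-1.0000,-0.0000,-0.0000)
R[0][2] = -1.0000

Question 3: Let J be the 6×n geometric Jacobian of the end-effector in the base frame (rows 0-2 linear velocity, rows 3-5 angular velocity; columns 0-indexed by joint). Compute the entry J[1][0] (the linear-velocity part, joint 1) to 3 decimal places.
0.732

axis z_0 = ẑ; lever o_n−o_0 = (0.7321,4.7321,-3.0000)
cross product → J_v[:, 0] = (-4.7321,0.7321,0.0000)
J_ω[:, 0] = z_0
entry J[1][0] = 0.7321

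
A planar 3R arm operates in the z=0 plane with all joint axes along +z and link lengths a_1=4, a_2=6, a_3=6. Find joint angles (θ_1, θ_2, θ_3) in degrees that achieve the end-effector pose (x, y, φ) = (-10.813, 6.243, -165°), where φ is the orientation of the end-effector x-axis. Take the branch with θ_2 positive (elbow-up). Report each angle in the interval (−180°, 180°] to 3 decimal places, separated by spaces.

wrist centre = target − a_3·(cos φ, sin φ) = (-5.0174, 7.7959)
cos θ_2 = (85.9510−4²−6²)/(2·4·6) = 0.7073; θ_2 = 44.9833° (elbow-up)
β = atan2(7.7959,-5.0174) = 122.7653°; ψ = atan2(4.2414,8.2439) = 27.2254°
θ_1 = β − ψ = 95.5399°
θ_3 = φ − θ_1 − θ_2 = 54.4768° (wrapped to (-180°,180°])

95.540 44.983 54.477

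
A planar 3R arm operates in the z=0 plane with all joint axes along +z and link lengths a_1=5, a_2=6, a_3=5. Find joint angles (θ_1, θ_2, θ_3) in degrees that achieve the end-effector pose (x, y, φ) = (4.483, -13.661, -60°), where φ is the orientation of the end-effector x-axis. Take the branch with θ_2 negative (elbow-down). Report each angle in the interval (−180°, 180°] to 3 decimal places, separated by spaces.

-44.996 -60.003 44.999

wrist centre = target − a_3·(cos φ, sin φ) = (1.9830, -9.3309)
cos θ_2 = (90.9975−5²−6²)/(2·5·6) = 0.5000; θ_2 = -60.0028° (elbow-down)
β = atan2(-9.3309,1.9830) = -78.0020°; ψ = atan2(-5.1963,7.9997) = -33.0060°
θ_1 = β − ψ = -44.9959°
θ_3 = φ − θ_1 − θ_2 = 44.9987° (wrapped to (-180°,180°])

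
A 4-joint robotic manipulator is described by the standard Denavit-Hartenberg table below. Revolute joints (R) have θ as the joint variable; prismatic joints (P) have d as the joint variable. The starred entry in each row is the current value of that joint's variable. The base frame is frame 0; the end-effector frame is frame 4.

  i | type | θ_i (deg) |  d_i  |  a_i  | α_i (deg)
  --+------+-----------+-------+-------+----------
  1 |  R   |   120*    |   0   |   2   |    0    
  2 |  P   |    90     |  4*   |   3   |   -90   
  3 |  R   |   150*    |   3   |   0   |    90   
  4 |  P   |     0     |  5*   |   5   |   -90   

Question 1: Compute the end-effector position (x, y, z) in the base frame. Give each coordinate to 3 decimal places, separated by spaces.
-0.513 -1.451 -2.830

after link 1: o_1 = (-1.0000, 1.7321, 0.0000)
after link 2: o_2 = (-3.5981, 0.2321, 4.0000)
after link 3: o_3 = (-2.0981, -2.3660, 4.0000)
after link 4: o_4 = (-0.5131, -1.4510, -2.8301)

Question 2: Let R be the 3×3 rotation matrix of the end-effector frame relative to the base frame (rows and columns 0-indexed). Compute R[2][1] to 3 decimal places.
End-effector y-axis (col 1 of R) = (0.4330,0.2500,0.8660)
R[2][1] = 0.8660

0.866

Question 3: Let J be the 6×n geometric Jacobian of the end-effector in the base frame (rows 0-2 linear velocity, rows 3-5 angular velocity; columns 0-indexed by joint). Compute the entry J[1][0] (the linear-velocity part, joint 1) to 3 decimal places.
axis z_0 = ẑ; lever o_n−o_0 = (-0.5131,-1.4510,-2.8301)
cross product → J_v[:, 0] = (1.4510,-0.5131,0.0000)
J_ω[:, 0] = z_0
entry J[1][0] = -0.5131

-0.513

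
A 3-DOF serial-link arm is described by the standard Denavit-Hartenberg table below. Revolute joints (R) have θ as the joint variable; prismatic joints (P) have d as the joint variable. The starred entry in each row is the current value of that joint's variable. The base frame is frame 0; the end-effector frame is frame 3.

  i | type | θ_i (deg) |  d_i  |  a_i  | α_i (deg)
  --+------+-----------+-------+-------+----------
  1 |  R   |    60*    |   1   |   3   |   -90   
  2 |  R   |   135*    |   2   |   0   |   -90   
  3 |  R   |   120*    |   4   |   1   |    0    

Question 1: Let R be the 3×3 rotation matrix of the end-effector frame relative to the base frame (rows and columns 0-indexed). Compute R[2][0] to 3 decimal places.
End-effector x-axis (col 0 of R) = (0.9268,-0.1268,0.3536)
R[2][0] = 0.3536

0.354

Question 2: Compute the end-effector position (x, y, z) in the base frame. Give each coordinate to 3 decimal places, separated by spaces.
after link 1: o_1 = (1.5000, 2.5981, 1.0000)
after link 2: o_2 = (-0.2321, 3.5981, 1.0000)
after link 3: o_3 = (-0.7195, 1.0218, 4.1820)

-0.719 1.022 4.182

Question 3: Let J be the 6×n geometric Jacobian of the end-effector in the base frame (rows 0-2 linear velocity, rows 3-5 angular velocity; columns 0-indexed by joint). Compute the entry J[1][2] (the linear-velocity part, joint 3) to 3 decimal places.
axis z_2 = (-0.3536,-0.6124,0.7071); lever o_n−o_2 = (-0.4874,-2.5763,3.1820)
cross product → J_v[:, 2] = (-0.1268,0.7803,0.6124)
J_ω[:, 2] = z_2
entry J[1][2] = 0.7803

0.780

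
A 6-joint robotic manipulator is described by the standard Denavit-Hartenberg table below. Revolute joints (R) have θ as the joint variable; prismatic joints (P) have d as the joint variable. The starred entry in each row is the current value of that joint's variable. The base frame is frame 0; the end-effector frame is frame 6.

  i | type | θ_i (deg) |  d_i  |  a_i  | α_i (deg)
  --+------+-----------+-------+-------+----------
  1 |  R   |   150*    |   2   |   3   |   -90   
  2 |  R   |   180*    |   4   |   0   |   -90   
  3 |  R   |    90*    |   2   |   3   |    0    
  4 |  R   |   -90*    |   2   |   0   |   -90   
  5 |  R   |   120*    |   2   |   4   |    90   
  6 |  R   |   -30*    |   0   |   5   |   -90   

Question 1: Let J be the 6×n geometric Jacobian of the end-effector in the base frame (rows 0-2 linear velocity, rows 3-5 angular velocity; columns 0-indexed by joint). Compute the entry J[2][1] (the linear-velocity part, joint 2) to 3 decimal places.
-4.165

axis z_1 = (-0.5000,-0.8660,0.0000); lever o_n−o_1 = (-4.3571,0.7835,-3.2141)
cross product → J_v[:, 1] = (2.7835,-1.6071,-4.1651)
J_ω[:, 1] = z_1
entry J[2][1] = -4.1651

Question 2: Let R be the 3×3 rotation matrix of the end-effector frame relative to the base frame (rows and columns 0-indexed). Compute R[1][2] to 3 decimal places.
End-effector z-axis (col 2 of R) = (0.2165,0.8750,-0.4330)
R[1][2] = 0.8750

0.875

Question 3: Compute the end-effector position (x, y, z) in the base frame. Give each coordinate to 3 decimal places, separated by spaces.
after link 1: o_1 = (-2.5981, 1.5000, 2.0000)
after link 2: o_2 = (-4.5981, -1.9641, 2.0000)
after link 3: o_3 = (-3.0981, 0.6340, 4.0000)
after link 4: o_4 = (-3.0981, 0.6340, 6.0000)
after link 5: o_5 = (-3.8301, 3.3660, 2.5359)
after link 6: o_6 = (-6.9551, 2.2835, -1.2141)

-6.955 2.283 -1.214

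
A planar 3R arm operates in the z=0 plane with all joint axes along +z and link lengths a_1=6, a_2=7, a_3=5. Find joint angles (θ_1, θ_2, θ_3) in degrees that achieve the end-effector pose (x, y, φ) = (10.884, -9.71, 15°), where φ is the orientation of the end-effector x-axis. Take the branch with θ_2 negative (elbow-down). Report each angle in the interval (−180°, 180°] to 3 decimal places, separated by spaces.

-45.000 -30.001 90.000

wrist centre = target − a_3·(cos φ, sin φ) = (6.0544, -11.0041)
cos θ_2 = (157.7455−6²−7²)/(2·6·7) = 0.8660; θ_2 = -30.0008° (elbow-down)
β = atan2(-11.0041,6.0544) = -61.1807°; ψ = atan2(-3.5001,12.0621) = -16.1812°
θ_1 = β − ψ = -44.9995°
θ_3 = φ − θ_1 − θ_2 = 90.0003° (wrapped to (-180°,180°])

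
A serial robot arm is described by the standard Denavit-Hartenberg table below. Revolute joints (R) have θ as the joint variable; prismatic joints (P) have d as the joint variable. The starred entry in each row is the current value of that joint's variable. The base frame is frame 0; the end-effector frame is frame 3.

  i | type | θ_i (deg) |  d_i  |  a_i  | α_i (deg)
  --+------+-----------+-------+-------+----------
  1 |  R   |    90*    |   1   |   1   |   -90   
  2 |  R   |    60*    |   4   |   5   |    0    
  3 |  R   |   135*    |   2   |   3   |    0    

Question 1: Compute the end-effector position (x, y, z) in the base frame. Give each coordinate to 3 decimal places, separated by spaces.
-6.000 0.602 -2.554

after link 1: o_1 = (0.0000, 1.0000, 1.0000)
after link 2: o_2 = (-4.0000, 3.5000, -3.3301)
after link 3: o_3 = (-6.0000, 0.6022, -2.5537)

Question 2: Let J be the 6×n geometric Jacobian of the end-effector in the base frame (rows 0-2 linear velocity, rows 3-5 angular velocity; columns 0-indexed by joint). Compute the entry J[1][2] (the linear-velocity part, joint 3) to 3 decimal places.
axis z_2 = (-1.0000,0.0000,0.0000); lever o_n−o_2 = (-2.0000,-2.8978,0.7765)
cross product → J_v[:, 2] = (0.0000,0.7765,2.8978)
J_ω[:, 2] = z_2
entry J[1][2] = 0.7765

0.776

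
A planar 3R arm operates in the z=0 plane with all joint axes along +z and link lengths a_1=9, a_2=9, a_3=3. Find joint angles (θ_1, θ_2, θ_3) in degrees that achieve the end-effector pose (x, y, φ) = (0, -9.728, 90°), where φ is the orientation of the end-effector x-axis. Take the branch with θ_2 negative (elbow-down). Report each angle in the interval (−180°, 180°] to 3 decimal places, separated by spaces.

wrist centre = target − a_3·(cos φ, sin φ) = (-0.0000, -12.7280)
cos θ_2 = (162.0020−9²−9²)/(2·9·9) = 0.0000; θ_2 = -89.9993° (elbow-down)
β = atan2(-12.7280,-0.0000) = -90.0000°; ψ = atan2(-9.0000,9.0001) = -44.9996°
θ_1 = β − ψ = -45.0004°
θ_3 = φ − θ_1 − θ_2 = -135.0004° (wrapped to (-180°,180°])

-45.000 -89.999 -135.000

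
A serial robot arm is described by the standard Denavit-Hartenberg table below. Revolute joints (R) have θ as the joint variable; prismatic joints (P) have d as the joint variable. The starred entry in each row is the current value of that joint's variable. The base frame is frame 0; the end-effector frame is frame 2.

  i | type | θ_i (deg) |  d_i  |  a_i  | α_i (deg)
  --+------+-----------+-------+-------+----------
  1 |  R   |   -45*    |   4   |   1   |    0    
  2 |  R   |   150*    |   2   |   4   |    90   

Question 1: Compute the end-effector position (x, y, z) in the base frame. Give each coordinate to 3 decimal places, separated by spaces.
-0.328 3.157 6.000

after link 1: o_1 = (0.7071, -0.7071, 4.0000)
after link 2: o_2 = (-0.3282, 3.1566, 6.0000)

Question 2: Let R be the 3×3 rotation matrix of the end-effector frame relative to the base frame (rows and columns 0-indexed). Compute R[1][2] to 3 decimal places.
End-effector z-axis (col 2 of R) = (0.9659,0.2588,0.0000)
R[1][2] = 0.2588

0.259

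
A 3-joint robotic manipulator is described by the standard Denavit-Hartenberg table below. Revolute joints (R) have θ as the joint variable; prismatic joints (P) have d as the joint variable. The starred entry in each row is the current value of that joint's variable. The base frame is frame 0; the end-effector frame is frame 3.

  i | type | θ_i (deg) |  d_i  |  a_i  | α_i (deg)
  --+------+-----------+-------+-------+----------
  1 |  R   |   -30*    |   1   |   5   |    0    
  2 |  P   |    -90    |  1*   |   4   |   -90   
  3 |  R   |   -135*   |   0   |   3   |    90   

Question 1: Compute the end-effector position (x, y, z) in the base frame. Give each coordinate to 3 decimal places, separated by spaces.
after link 1: o_1 = (4.3301, -2.5000, 1.0000)
after link 2: o_2 = (2.3301, -5.9641, 2.0000)
after link 3: o_3 = (3.3908, -4.1270, 4.1213)

3.391 -4.127 4.121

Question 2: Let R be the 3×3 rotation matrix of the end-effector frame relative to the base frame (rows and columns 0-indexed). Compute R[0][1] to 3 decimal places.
End-effector y-axis (col 1 of R) = (0.8660,-0.5000,0.0000)
R[0][1] = 0.8660

0.866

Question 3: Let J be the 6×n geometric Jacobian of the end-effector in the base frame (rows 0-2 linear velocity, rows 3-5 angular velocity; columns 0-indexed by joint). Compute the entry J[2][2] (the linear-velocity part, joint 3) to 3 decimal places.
2.121

axis z_2 = (0.8660,-0.5000,0.0000); lever o_n−o_2 = (1.0607,1.8371,2.1213)
cross product → J_v[:, 2] = (-1.0607,-1.8371,2.1213)
J_ω[:, 2] = z_2
entry J[2][2] = 2.1213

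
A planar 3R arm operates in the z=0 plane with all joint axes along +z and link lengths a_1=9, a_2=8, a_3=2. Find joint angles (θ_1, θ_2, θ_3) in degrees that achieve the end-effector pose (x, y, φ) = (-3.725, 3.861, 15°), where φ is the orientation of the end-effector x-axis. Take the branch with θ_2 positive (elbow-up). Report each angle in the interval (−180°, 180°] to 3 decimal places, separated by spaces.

wrist centre = target − a_3·(cos φ, sin φ) = (-5.6569, 3.3434)
cos θ_2 = (43.1780−9²−8²)/(2·9·8) = -0.7071; θ_2 = 134.9992° (elbow-up)
β = atan2(3.3434,-5.6569) = 149.4157°; ψ = atan2(5.6569,3.3432) = 59.4171°
θ_1 = β − ψ = 89.9986°
θ_3 = φ − θ_1 − θ_2 = 150.0022° (wrapped to (-180°,180°])

89.999 134.999 150.002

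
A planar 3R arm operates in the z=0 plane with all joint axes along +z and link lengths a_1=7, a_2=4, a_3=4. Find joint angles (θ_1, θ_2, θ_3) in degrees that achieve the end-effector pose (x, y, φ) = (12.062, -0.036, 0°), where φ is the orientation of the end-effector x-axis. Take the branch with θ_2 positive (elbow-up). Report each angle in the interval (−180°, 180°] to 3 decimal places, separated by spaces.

-30.001 90.003 -60.001

wrist centre = target − a_3·(cos φ, sin φ) = (8.0620, -0.0360)
cos θ_2 = (64.9971−7²−4²)/(2·7·4) = -0.0001; θ_2 = 90.0029° (elbow-up)
β = atan2(-0.0360,8.0620) = -0.2558°; ψ = atan2(4.0000,6.9998) = 29.7456°
θ_1 = β − ψ = -30.0014°
θ_3 = φ − θ_1 − θ_2 = -60.0015° (wrapped to (-180°,180°])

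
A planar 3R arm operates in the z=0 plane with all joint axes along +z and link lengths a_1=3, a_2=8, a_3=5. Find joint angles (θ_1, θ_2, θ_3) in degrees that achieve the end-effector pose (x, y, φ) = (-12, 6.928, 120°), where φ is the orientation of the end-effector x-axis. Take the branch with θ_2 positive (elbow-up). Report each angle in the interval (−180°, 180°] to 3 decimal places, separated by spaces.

120.000 60.001 -60.001

wrist centre = target − a_3·(cos φ, sin φ) = (-9.5000, 2.5979)
cos θ_2 = (96.9989−3²−8²)/(2·3·8) = 0.5000; θ_2 = 60.0015° (elbow-up)
β = atan2(2.5979,-9.5000) = 164.7058°; ψ = atan2(6.9283,6.9998) = 44.7058°
θ_1 = β − ψ = 120.0000°
θ_3 = φ − θ_1 − θ_2 = -60.0015° (wrapped to (-180°,180°])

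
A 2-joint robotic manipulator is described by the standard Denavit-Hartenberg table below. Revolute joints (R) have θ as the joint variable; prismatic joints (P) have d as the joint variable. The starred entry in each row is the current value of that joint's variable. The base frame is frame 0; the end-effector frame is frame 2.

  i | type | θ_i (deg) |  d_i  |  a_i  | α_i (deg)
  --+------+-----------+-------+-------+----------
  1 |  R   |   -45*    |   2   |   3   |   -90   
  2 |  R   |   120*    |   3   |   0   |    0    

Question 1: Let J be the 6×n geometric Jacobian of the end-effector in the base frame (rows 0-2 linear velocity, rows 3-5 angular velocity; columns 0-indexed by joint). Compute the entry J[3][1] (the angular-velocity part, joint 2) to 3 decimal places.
0.707

axis z_1 = (0.7071,0.7071,0.0000); lever o_n−o_1 = (2.1213,2.1213,0.0000)
cross product → J_v[:, 1] = (-0.0000,0.0000,-0.0000)
J_ω[:, 1] = z_1
entry J[3][1] = 0.7071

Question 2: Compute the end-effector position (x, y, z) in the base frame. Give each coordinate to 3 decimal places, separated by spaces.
after link 1: o_1 = (2.1213, -2.1213, 2.0000)
after link 2: o_2 = (4.2426, 0.0000, 2.0000)

4.243 0.000 2.000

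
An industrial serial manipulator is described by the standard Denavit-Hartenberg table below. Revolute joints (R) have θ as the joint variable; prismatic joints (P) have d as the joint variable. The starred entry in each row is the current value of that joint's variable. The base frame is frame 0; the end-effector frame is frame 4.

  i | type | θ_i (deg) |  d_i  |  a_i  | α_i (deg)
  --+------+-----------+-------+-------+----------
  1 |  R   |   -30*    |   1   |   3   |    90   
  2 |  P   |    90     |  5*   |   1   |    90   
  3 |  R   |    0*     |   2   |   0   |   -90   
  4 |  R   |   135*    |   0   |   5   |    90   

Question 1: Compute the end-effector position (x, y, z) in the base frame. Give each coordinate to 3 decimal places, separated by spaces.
after link 1: o_1 = (2.5981, -1.5000, 1.0000)
after link 2: o_2 = (0.0981, -5.8301, 2.0000)
after link 3: o_3 = (1.8301, -6.8301, 2.0000)
after link 4: o_4 = (-1.2317, -5.0624, -1.5355)

-1.232 -5.062 -1.536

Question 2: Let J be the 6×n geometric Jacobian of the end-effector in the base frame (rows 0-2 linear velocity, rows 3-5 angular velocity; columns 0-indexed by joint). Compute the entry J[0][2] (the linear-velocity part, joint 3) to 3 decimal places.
axis z_2 = (0.8660,-0.5000,-0.0000); lever o_n−o_2 = (-1.3298,0.7678,-3.5355)
cross product → J_v[:, 2] = (1.7678,3.0619,-0.0000)
J_ω[:, 2] = z_2
entry J[0][2] = 1.7678

1.768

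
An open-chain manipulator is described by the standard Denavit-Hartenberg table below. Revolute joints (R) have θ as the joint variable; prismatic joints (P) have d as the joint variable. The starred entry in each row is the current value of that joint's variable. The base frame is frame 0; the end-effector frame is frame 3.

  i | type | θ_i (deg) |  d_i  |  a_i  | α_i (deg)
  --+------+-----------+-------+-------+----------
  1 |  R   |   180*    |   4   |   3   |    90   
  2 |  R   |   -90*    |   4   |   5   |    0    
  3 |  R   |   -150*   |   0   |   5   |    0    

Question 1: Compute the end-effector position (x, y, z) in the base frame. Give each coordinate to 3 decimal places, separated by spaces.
-0.500 4.000 3.330

after link 1: o_1 = (-3.0000, 0.0000, 4.0000)
after link 2: o_2 = (-3.0000, 4.0000, -1.0000)
after link 3: o_3 = (-0.5000, 4.0000, 3.3301)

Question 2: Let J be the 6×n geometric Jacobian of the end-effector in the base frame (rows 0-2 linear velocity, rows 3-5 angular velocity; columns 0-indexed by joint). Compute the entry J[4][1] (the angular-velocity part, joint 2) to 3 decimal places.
1.000

axis z_1 = (0.0000,1.0000,0.0000); lever o_n−o_1 = (2.5000,4.0000,-0.6699)
cross product → J_v[:, 1] = (-0.6699,0.0000,-2.5000)
J_ω[:, 1] = z_1
entry J[4][1] = 1.0000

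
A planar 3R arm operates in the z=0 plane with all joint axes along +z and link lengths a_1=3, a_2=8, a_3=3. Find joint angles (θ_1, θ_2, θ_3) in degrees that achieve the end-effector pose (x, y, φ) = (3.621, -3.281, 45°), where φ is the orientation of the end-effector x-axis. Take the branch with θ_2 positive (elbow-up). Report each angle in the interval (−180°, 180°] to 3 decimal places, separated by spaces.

151.044 149.992 103.964

wrist centre = target − a_3·(cos φ, sin φ) = (1.4997, -5.4023)
cos θ_2 = (31.4341−3²−8²)/(2·3·8) = -0.8660; θ_2 = 149.9921° (elbow-up)
β = atan2(-5.4023,1.4997) = -74.4854°; ψ = atan2(4.0010,-3.9276) = 134.4702°
θ_1 = β − ψ = -208.9556°
θ_3 = φ − θ_1 − θ_2 = 103.9636° (wrapped to (-180°,180°])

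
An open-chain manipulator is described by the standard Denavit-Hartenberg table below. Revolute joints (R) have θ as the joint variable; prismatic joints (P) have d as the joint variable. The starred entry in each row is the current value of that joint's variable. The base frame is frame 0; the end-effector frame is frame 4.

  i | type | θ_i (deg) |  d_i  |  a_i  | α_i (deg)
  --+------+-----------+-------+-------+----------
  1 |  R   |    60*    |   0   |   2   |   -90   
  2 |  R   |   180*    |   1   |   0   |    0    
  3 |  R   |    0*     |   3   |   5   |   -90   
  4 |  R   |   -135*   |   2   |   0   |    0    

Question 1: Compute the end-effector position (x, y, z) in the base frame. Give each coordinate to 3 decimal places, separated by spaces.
after link 1: o_1 = (1.0000, 1.7321, 0.0000)
after link 2: o_2 = (0.1340, 2.2321, 0.0000)
after link 3: o_3 = (-4.9641, -0.5981, -0.0000)
after link 4: o_4 = (-4.9641, -0.5981, 2.0000)

-4.964 -0.598 2.000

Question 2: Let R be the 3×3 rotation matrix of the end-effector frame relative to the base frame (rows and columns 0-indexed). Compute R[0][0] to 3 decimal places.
End-effector x-axis (col 0 of R) = (-0.2588,0.9659,0.0000)
R[0][0] = -0.2588

-0.259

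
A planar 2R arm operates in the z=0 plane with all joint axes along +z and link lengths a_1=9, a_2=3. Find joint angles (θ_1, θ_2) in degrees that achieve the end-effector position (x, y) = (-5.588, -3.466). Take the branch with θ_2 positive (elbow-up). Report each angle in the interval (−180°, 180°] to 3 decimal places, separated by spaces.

-161.380 149.991

cos θ_2 = (43.2389−9²−3²)/(2·9·3) = -0.8659; θ_2 = 149.9909° (elbow-up)
β = atan2(-3.4660,-5.5880) = -148.1904°; ψ = atan2(1.5004,6.4022) = 13.1898°
θ_1 = β − ψ = -161.3802°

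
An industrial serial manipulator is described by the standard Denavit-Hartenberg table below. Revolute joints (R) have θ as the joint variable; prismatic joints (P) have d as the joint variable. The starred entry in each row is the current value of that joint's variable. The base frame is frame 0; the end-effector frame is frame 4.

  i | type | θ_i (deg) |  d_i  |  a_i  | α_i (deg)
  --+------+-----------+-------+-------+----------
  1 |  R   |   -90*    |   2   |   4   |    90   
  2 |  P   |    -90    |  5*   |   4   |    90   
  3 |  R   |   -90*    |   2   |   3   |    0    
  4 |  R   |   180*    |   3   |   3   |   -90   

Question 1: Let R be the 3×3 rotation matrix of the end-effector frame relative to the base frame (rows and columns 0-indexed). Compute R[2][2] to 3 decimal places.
1.000

End-effector z-axis (col 2 of R) = (-0.0000,0.0000,1.0000)
R[2][2] = 1.0000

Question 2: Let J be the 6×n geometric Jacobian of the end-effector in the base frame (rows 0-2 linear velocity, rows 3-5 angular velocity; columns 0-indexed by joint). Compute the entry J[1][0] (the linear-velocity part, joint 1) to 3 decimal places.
axis z_0 = ẑ; lever o_n−o_0 = (-5.0000,1.0000,-2.0000)
cross product → J_v[:, 0] = (-1.0000,-5.0000,0.0000)
J_ω[:, 0] = z_0
entry J[1][0] = -5.0000

-5.000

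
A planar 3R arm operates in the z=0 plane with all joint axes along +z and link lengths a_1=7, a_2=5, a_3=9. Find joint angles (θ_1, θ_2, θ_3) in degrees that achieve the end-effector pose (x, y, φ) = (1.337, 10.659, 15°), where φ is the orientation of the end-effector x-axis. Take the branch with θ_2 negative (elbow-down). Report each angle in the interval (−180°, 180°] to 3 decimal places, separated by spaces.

wrist centre = target − a_3·(cos φ, sin φ) = (-7.3563, 8.3296)
cos θ_2 = (123.4983−7²−5²)/(2·7·5) = 0.7071; θ_2 = -44.9990° (elbow-down)
β = atan2(8.3296,-7.3563) = 131.4494°; ψ = atan2(-3.5355,10.5356) = -18.5504°
θ_1 = β − ψ = 149.9998°
θ_3 = φ − θ_1 − θ_2 = -90.0008° (wrapped to (-180°,180°])

150.000 -44.999 -90.001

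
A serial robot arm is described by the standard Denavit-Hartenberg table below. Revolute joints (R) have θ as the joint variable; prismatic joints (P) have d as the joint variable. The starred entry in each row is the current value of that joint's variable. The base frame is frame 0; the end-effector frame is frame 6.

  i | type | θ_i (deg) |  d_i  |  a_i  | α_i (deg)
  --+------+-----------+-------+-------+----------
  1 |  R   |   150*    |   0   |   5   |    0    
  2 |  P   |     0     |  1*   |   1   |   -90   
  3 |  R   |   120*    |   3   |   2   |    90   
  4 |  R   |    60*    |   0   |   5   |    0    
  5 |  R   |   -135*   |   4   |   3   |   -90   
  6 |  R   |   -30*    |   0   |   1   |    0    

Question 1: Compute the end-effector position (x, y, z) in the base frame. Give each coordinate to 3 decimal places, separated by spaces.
after link 1: o_1 = (-4.3301, 2.5000, 0.0000)
after link 2: o_2 = (-5.1962, 3.0000, 1.0000)
after link 3: o_3 = (-5.8301, -0.0981, -0.7321)
after link 4: o_4 = (-6.9127, -4.4731, -2.8971)
after link 5: o_5 = (-8.1276, -0.4256, -5.5695)
after link 6: o_6 = (-7.9872, 0.4593, -6.0137)

-7.987 0.459 -6.014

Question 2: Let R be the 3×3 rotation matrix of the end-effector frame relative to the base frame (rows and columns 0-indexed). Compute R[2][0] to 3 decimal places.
-0.444

End-effector x-axis (col 0 of R) = (0.1403,0.8849,-0.4441)
R[2][0] = -0.4441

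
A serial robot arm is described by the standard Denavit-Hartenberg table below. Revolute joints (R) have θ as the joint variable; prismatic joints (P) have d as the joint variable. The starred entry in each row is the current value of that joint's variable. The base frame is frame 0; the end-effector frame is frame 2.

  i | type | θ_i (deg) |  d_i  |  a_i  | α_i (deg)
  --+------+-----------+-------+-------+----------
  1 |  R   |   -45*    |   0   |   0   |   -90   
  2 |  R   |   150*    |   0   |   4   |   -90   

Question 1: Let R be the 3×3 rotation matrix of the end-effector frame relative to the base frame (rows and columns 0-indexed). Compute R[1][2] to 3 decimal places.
End-effector z-axis (col 2 of R) = (-0.3536,0.3536,0.8660)
R[1][2] = 0.3536

0.354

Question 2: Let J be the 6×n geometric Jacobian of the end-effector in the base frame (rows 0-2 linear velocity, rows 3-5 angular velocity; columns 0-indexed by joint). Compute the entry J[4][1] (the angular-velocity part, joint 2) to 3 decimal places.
axis z_1 = (0.7071,0.7071,0.0000); lever o_n−o_1 = (-2.4495,2.4495,-2.0000)
cross product → J_v[:, 1] = (-1.4142,1.4142,3.4641)
J_ω[:, 1] = z_1
entry J[4][1] = 0.7071

0.707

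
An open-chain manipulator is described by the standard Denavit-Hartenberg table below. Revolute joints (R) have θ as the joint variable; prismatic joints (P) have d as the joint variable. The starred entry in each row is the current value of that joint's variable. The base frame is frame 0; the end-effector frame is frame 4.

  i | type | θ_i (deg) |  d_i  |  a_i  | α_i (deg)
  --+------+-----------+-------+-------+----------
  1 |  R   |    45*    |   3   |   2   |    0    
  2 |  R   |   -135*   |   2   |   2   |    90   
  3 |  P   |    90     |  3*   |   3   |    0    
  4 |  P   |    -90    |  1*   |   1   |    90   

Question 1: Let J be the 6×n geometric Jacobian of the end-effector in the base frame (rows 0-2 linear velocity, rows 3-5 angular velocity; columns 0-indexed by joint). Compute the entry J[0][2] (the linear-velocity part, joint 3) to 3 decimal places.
-1.000

prismatic axis z_2 = (-1.0000,0.0000,0.0000)
J_v[:, 2] = z_2; J_ω[:, 2] = (0,0,0)
entry J[0][2] = -1.0000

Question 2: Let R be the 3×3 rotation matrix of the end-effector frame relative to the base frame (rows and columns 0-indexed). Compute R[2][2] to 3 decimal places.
End-effector z-axis (col 2 of R) = (-0.0000,0.0000,-1.0000)
R[2][2] = -1.0000

-1.000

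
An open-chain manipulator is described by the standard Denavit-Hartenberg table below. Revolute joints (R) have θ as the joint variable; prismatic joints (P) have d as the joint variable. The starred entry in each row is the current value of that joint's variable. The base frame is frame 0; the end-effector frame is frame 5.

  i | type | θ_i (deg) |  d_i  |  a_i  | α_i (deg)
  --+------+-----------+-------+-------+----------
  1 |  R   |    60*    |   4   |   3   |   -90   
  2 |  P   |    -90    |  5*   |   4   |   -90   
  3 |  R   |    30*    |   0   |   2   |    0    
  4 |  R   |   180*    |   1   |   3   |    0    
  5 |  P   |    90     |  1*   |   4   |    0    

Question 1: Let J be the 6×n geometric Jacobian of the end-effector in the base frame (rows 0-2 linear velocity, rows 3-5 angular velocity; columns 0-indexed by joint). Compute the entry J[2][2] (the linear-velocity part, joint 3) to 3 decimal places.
3.964

axis z_2 = (0.5000,0.8660,-0.0000); lever o_n−o_2 = (-2.4330,3.7141,1.1340)
cross product → J_v[:, 2] = (0.9821,-0.5670,3.9641)
J_ω[:, 2] = z_2
entry J[2][2] = 3.9641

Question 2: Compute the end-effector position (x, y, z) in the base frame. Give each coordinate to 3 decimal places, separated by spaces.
after link 1: o_1 = (1.5000, 2.5981, 4.0000)
after link 2: o_2 = (-2.8301, 5.0981, 8.0000)
after link 3: o_3 = (-1.9641, 4.5981, 9.7321)
after link 4: o_4 = (-2.7631, 6.2141, 7.1340)
after link 5: o_5 = (-5.2631, 8.8122, 9.1340)

-5.263 8.812 9.134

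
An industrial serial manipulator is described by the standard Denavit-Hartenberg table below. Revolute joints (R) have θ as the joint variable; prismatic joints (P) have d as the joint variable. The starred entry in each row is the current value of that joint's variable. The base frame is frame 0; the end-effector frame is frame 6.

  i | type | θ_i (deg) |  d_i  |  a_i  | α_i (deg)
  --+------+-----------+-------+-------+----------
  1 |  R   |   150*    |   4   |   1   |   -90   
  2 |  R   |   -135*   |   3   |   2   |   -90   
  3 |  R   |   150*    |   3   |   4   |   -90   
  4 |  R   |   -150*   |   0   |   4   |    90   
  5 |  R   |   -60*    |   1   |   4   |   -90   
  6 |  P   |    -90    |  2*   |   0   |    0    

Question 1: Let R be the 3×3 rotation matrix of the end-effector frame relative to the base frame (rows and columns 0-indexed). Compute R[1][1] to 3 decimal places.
End-effector y-axis (col 1 of R) = (0.6085,0.2647,0.7481)
R[1][1] = 0.2647

0.265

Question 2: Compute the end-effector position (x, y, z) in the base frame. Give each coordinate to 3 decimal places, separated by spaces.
after link 1: o_1 = (-0.8660, 0.5000, 4.0000)
after link 2: o_2 = (-1.1413, -2.8052, 5.4142)
after link 3: o_3 = (-4.0997, 1.2123, 5.0860)
after link 4: o_4 = (-4.3534, -0.6413, 8.6216)
after link 5: o_5 = (-1.2490, -0.2581, 11.3079)
after link 6: o_6 = (-2.0981, -1.6340, 12.4853)

-2.098 -1.634 12.485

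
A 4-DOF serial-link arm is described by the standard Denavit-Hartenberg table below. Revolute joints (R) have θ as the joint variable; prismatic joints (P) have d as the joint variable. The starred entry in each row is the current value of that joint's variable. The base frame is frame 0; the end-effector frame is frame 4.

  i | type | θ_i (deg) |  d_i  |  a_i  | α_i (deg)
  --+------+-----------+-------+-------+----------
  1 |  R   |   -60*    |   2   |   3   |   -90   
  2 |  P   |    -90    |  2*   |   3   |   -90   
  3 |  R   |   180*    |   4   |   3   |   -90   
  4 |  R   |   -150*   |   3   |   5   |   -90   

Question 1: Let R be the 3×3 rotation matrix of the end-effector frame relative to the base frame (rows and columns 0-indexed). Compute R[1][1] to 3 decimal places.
End-effector y-axis (col 1 of R) = (-0.8660,-0.5000,0.0000)
R[1][1] = -0.5000

-0.500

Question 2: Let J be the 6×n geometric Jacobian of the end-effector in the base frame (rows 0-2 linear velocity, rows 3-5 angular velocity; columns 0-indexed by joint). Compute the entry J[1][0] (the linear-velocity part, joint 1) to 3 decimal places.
9.080

axis z_0 = ẑ; lever o_n−o_0 = (9.0801,-5.7272,6.3301)
cross product → J_v[:, 0] = (5.7272,9.0801,-0.0000)
J_ω[:, 0] = z_0
entry J[1][0] = 9.0801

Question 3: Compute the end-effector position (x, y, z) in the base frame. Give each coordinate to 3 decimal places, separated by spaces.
9.080 -5.727 6.330

after link 1: o_1 = (1.5000, -2.5981, 2.0000)
after link 2: o_2 = (3.2321, -1.5981, 5.0000)
after link 3: o_3 = (5.2321, -5.0622, 2.0000)
after link 4: o_4 = (9.0801, -5.7272, 6.3301)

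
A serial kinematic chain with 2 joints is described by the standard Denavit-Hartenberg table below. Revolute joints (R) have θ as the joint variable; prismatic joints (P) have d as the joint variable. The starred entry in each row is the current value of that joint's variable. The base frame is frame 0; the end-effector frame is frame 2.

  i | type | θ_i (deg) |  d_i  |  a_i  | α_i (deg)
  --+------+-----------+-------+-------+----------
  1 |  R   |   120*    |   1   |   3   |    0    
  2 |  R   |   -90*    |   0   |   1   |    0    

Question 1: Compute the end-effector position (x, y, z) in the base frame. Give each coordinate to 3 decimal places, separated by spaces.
-0.634 3.098 1.000

after link 1: o_1 = (-1.5000, 2.5981, 1.0000)
after link 2: o_2 = (-0.6340, 3.0981, 1.0000)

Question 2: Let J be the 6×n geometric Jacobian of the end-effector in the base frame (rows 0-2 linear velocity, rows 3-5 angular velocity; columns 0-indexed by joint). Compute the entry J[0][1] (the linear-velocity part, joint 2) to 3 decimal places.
-0.500

axis z_1 = (0.0000,0.0000,1.0000); lever o_n−o_1 = (0.8660,0.5000,0.0000)
cross product → J_v[:, 1] = (-0.5000,0.8660,0.0000)
J_ω[:, 1] = z_1
entry J[0][1] = -0.5000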